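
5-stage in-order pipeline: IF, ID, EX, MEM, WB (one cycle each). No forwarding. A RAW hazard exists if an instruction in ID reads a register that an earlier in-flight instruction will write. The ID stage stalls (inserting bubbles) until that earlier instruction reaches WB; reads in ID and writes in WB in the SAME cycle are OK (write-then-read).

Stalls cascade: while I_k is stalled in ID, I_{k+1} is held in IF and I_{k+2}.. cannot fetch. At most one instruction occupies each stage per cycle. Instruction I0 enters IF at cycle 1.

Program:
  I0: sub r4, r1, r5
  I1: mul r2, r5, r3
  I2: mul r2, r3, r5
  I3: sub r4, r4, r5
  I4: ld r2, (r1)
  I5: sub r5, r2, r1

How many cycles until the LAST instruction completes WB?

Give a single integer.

Answer: 12

Derivation:
I0 sub r4 <- r1,r5: IF@1 ID@2 stall=0 (-) EX@3 MEM@4 WB@5
I1 mul r2 <- r5,r3: IF@2 ID@3 stall=0 (-) EX@4 MEM@5 WB@6
I2 mul r2 <- r3,r5: IF@3 ID@4 stall=0 (-) EX@5 MEM@6 WB@7
I3 sub r4 <- r4,r5: IF@4 ID@5 stall=0 (-) EX@6 MEM@7 WB@8
I4 ld r2 <- r1: IF@5 ID@6 stall=0 (-) EX@7 MEM@8 WB@9
I5 sub r5 <- r2,r1: IF@6 ID@7 stall=2 (RAW on I4.r2 (WB@9)) EX@10 MEM@11 WB@12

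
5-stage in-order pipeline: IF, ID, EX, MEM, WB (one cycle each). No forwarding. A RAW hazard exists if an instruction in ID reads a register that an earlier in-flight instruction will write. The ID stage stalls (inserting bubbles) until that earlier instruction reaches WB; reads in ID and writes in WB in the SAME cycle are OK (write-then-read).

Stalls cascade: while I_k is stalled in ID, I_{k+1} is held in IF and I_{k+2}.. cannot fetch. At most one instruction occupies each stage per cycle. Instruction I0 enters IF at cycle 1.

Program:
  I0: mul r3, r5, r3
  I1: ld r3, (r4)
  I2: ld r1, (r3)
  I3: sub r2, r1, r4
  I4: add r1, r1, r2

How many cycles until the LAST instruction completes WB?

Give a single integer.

Answer: 15

Derivation:
I0 mul r3 <- r5,r3: IF@1 ID@2 stall=0 (-) EX@3 MEM@4 WB@5
I1 ld r3 <- r4: IF@2 ID@3 stall=0 (-) EX@4 MEM@5 WB@6
I2 ld r1 <- r3: IF@3 ID@4 stall=2 (RAW on I1.r3 (WB@6)) EX@7 MEM@8 WB@9
I3 sub r2 <- r1,r4: IF@4 ID@7 stall=2 (RAW on I2.r1 (WB@9)) EX@10 MEM@11 WB@12
I4 add r1 <- r1,r2: IF@7 ID@10 stall=2 (RAW on I3.r2 (WB@12)) EX@13 MEM@14 WB@15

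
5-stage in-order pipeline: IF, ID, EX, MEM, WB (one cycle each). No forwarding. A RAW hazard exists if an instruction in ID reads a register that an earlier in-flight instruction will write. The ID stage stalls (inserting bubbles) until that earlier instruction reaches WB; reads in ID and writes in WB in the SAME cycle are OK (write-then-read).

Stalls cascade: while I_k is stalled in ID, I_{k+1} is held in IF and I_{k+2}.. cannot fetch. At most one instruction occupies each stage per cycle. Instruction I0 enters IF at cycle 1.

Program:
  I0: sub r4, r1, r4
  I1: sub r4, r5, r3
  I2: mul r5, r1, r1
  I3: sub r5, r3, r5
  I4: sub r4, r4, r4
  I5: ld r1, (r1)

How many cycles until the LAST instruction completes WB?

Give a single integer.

Answer: 12

Derivation:
I0 sub r4 <- r1,r4: IF@1 ID@2 stall=0 (-) EX@3 MEM@4 WB@5
I1 sub r4 <- r5,r3: IF@2 ID@3 stall=0 (-) EX@4 MEM@5 WB@6
I2 mul r5 <- r1,r1: IF@3 ID@4 stall=0 (-) EX@5 MEM@6 WB@7
I3 sub r5 <- r3,r5: IF@4 ID@5 stall=2 (RAW on I2.r5 (WB@7)) EX@8 MEM@9 WB@10
I4 sub r4 <- r4,r4: IF@5 ID@8 stall=0 (-) EX@9 MEM@10 WB@11
I5 ld r1 <- r1: IF@8 ID@9 stall=0 (-) EX@10 MEM@11 WB@12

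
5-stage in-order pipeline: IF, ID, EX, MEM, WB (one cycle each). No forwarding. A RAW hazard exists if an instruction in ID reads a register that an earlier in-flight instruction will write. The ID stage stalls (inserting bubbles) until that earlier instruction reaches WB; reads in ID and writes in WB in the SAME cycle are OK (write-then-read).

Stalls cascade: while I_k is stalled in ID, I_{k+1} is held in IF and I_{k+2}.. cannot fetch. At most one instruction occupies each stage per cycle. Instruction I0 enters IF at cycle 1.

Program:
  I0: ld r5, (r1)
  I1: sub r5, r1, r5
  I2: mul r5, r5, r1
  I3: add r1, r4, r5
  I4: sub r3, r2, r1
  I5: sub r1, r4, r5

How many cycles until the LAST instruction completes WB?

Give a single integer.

I0 ld r5 <- r1: IF@1 ID@2 stall=0 (-) EX@3 MEM@4 WB@5
I1 sub r5 <- r1,r5: IF@2 ID@3 stall=2 (RAW on I0.r5 (WB@5)) EX@6 MEM@7 WB@8
I2 mul r5 <- r5,r1: IF@3 ID@6 stall=2 (RAW on I1.r5 (WB@8)) EX@9 MEM@10 WB@11
I3 add r1 <- r4,r5: IF@6 ID@9 stall=2 (RAW on I2.r5 (WB@11)) EX@12 MEM@13 WB@14
I4 sub r3 <- r2,r1: IF@9 ID@12 stall=2 (RAW on I3.r1 (WB@14)) EX@15 MEM@16 WB@17
I5 sub r1 <- r4,r5: IF@12 ID@15 stall=0 (-) EX@16 MEM@17 WB@18

Answer: 18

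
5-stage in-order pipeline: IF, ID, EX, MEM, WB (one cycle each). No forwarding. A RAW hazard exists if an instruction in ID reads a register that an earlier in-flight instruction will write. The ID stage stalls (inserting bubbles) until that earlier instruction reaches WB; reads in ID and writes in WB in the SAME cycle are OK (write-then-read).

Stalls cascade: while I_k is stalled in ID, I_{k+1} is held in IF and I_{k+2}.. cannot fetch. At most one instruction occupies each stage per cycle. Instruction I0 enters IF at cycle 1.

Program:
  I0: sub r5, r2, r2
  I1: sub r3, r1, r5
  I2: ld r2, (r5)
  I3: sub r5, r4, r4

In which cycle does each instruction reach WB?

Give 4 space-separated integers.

Answer: 5 8 9 10

Derivation:
I0 sub r5 <- r2,r2: IF@1 ID@2 stall=0 (-) EX@3 MEM@4 WB@5
I1 sub r3 <- r1,r5: IF@2 ID@3 stall=2 (RAW on I0.r5 (WB@5)) EX@6 MEM@7 WB@8
I2 ld r2 <- r5: IF@3 ID@6 stall=0 (-) EX@7 MEM@8 WB@9
I3 sub r5 <- r4,r4: IF@6 ID@7 stall=0 (-) EX@8 MEM@9 WB@10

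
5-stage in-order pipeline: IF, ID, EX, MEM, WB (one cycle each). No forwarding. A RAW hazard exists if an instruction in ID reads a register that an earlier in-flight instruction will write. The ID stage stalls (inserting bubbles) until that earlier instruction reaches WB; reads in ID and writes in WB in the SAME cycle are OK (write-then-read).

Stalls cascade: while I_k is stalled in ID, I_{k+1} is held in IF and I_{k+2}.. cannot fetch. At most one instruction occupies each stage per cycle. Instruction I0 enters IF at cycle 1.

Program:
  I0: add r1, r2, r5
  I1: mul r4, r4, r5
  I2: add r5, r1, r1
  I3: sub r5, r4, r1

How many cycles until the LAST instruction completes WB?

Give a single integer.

I0 add r1 <- r2,r5: IF@1 ID@2 stall=0 (-) EX@3 MEM@4 WB@5
I1 mul r4 <- r4,r5: IF@2 ID@3 stall=0 (-) EX@4 MEM@5 WB@6
I2 add r5 <- r1,r1: IF@3 ID@4 stall=1 (RAW on I0.r1 (WB@5)) EX@6 MEM@7 WB@8
I3 sub r5 <- r4,r1: IF@4 ID@6 stall=0 (-) EX@7 MEM@8 WB@9

Answer: 9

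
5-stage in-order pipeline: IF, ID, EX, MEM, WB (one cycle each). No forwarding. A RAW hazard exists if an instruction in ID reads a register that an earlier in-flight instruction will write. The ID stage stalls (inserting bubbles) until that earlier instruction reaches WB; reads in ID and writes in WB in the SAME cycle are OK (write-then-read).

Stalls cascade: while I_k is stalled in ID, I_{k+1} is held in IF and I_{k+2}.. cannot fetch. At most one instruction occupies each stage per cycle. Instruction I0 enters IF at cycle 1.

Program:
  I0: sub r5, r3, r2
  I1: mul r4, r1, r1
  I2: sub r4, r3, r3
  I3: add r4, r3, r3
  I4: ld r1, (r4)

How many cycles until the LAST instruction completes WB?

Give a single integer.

I0 sub r5 <- r3,r2: IF@1 ID@2 stall=0 (-) EX@3 MEM@4 WB@5
I1 mul r4 <- r1,r1: IF@2 ID@3 stall=0 (-) EX@4 MEM@5 WB@6
I2 sub r4 <- r3,r3: IF@3 ID@4 stall=0 (-) EX@5 MEM@6 WB@7
I3 add r4 <- r3,r3: IF@4 ID@5 stall=0 (-) EX@6 MEM@7 WB@8
I4 ld r1 <- r4: IF@5 ID@6 stall=2 (RAW on I3.r4 (WB@8)) EX@9 MEM@10 WB@11

Answer: 11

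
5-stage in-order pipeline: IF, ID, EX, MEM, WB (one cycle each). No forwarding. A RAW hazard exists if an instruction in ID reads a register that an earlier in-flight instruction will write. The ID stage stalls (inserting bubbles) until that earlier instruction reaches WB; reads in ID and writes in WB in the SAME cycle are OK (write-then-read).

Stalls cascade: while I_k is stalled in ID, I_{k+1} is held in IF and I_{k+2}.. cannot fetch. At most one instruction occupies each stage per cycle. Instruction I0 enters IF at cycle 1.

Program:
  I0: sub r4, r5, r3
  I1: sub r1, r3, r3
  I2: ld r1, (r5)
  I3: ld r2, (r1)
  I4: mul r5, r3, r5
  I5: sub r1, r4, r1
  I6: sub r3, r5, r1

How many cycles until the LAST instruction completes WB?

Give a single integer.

Answer: 15

Derivation:
I0 sub r4 <- r5,r3: IF@1 ID@2 stall=0 (-) EX@3 MEM@4 WB@5
I1 sub r1 <- r3,r3: IF@2 ID@3 stall=0 (-) EX@4 MEM@5 WB@6
I2 ld r1 <- r5: IF@3 ID@4 stall=0 (-) EX@5 MEM@6 WB@7
I3 ld r2 <- r1: IF@4 ID@5 stall=2 (RAW on I2.r1 (WB@7)) EX@8 MEM@9 WB@10
I4 mul r5 <- r3,r5: IF@5 ID@8 stall=0 (-) EX@9 MEM@10 WB@11
I5 sub r1 <- r4,r1: IF@8 ID@9 stall=0 (-) EX@10 MEM@11 WB@12
I6 sub r3 <- r5,r1: IF@9 ID@10 stall=2 (RAW on I5.r1 (WB@12)) EX@13 MEM@14 WB@15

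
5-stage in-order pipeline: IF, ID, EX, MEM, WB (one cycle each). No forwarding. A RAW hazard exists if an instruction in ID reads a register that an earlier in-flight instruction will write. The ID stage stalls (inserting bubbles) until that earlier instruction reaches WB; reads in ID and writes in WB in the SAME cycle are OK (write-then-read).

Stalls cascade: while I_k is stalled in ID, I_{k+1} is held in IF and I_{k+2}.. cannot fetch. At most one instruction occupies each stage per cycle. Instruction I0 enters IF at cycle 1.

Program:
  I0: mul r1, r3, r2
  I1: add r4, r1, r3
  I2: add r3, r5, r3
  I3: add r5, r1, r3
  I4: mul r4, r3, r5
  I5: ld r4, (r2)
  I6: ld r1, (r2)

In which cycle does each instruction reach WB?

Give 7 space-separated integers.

Answer: 5 8 9 12 15 16 17

Derivation:
I0 mul r1 <- r3,r2: IF@1 ID@2 stall=0 (-) EX@3 MEM@4 WB@5
I1 add r4 <- r1,r3: IF@2 ID@3 stall=2 (RAW on I0.r1 (WB@5)) EX@6 MEM@7 WB@8
I2 add r3 <- r5,r3: IF@3 ID@6 stall=0 (-) EX@7 MEM@8 WB@9
I3 add r5 <- r1,r3: IF@6 ID@7 stall=2 (RAW on I2.r3 (WB@9)) EX@10 MEM@11 WB@12
I4 mul r4 <- r3,r5: IF@7 ID@10 stall=2 (RAW on I3.r5 (WB@12)) EX@13 MEM@14 WB@15
I5 ld r4 <- r2: IF@10 ID@13 stall=0 (-) EX@14 MEM@15 WB@16
I6 ld r1 <- r2: IF@13 ID@14 stall=0 (-) EX@15 MEM@16 WB@17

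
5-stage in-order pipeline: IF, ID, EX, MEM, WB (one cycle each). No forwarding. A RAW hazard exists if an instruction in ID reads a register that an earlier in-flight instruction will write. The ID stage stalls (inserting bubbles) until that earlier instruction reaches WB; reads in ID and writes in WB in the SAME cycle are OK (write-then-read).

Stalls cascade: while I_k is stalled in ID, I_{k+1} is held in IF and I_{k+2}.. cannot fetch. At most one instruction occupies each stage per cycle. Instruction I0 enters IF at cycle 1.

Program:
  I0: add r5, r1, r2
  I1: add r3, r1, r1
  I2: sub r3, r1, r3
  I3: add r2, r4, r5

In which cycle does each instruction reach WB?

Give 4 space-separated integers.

I0 add r5 <- r1,r2: IF@1 ID@2 stall=0 (-) EX@3 MEM@4 WB@5
I1 add r3 <- r1,r1: IF@2 ID@3 stall=0 (-) EX@4 MEM@5 WB@6
I2 sub r3 <- r1,r3: IF@3 ID@4 stall=2 (RAW on I1.r3 (WB@6)) EX@7 MEM@8 WB@9
I3 add r2 <- r4,r5: IF@4 ID@7 stall=0 (-) EX@8 MEM@9 WB@10

Answer: 5 6 9 10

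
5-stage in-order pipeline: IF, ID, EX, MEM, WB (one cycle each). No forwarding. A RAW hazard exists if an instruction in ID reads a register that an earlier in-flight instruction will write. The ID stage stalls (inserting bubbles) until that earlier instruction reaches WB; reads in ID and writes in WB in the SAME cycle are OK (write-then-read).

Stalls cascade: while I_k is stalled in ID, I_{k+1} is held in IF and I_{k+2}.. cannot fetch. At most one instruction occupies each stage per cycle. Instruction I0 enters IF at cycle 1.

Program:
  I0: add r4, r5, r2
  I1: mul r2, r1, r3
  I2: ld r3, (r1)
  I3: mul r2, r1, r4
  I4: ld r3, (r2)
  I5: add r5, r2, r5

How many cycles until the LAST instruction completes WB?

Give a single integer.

Answer: 12

Derivation:
I0 add r4 <- r5,r2: IF@1 ID@2 stall=0 (-) EX@3 MEM@4 WB@5
I1 mul r2 <- r1,r3: IF@2 ID@3 stall=0 (-) EX@4 MEM@5 WB@6
I2 ld r3 <- r1: IF@3 ID@4 stall=0 (-) EX@5 MEM@6 WB@7
I3 mul r2 <- r1,r4: IF@4 ID@5 stall=0 (-) EX@6 MEM@7 WB@8
I4 ld r3 <- r2: IF@5 ID@6 stall=2 (RAW on I3.r2 (WB@8)) EX@9 MEM@10 WB@11
I5 add r5 <- r2,r5: IF@6 ID@9 stall=0 (-) EX@10 MEM@11 WB@12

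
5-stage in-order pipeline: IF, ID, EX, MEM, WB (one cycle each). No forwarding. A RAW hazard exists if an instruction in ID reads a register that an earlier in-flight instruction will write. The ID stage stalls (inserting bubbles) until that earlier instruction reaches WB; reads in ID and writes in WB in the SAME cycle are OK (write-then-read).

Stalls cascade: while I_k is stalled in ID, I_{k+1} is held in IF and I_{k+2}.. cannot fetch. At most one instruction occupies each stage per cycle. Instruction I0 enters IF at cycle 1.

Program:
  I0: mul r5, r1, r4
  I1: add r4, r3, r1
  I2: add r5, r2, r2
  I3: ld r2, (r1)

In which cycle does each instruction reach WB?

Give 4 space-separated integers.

Answer: 5 6 7 8

Derivation:
I0 mul r5 <- r1,r4: IF@1 ID@2 stall=0 (-) EX@3 MEM@4 WB@5
I1 add r4 <- r3,r1: IF@2 ID@3 stall=0 (-) EX@4 MEM@5 WB@6
I2 add r5 <- r2,r2: IF@3 ID@4 stall=0 (-) EX@5 MEM@6 WB@7
I3 ld r2 <- r1: IF@4 ID@5 stall=0 (-) EX@6 MEM@7 WB@8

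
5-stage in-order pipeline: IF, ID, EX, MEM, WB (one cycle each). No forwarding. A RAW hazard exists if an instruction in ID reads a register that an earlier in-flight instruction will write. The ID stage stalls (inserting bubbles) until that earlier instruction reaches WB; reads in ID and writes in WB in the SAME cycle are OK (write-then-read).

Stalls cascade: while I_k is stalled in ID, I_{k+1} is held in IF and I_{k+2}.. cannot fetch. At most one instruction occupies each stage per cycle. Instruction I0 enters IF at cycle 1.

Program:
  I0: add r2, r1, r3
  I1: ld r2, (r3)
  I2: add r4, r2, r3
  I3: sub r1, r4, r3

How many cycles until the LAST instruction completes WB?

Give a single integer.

I0 add r2 <- r1,r3: IF@1 ID@2 stall=0 (-) EX@3 MEM@4 WB@5
I1 ld r2 <- r3: IF@2 ID@3 stall=0 (-) EX@4 MEM@5 WB@6
I2 add r4 <- r2,r3: IF@3 ID@4 stall=2 (RAW on I1.r2 (WB@6)) EX@7 MEM@8 WB@9
I3 sub r1 <- r4,r3: IF@4 ID@7 stall=2 (RAW on I2.r4 (WB@9)) EX@10 MEM@11 WB@12

Answer: 12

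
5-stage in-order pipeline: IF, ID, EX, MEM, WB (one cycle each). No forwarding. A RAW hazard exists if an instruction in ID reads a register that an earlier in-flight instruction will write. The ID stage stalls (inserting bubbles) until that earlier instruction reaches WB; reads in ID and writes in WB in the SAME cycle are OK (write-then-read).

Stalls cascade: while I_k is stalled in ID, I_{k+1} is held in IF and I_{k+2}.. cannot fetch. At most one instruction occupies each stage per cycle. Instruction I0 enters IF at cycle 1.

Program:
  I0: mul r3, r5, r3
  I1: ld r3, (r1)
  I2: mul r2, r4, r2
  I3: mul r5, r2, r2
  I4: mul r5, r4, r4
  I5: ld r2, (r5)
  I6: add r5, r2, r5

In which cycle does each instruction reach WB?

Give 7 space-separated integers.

I0 mul r3 <- r5,r3: IF@1 ID@2 stall=0 (-) EX@3 MEM@4 WB@5
I1 ld r3 <- r1: IF@2 ID@3 stall=0 (-) EX@4 MEM@5 WB@6
I2 mul r2 <- r4,r2: IF@3 ID@4 stall=0 (-) EX@5 MEM@6 WB@7
I3 mul r5 <- r2,r2: IF@4 ID@5 stall=2 (RAW on I2.r2 (WB@7)) EX@8 MEM@9 WB@10
I4 mul r5 <- r4,r4: IF@5 ID@8 stall=0 (-) EX@9 MEM@10 WB@11
I5 ld r2 <- r5: IF@8 ID@9 stall=2 (RAW on I4.r5 (WB@11)) EX@12 MEM@13 WB@14
I6 add r5 <- r2,r5: IF@9 ID@12 stall=2 (RAW on I5.r2 (WB@14)) EX@15 MEM@16 WB@17

Answer: 5 6 7 10 11 14 17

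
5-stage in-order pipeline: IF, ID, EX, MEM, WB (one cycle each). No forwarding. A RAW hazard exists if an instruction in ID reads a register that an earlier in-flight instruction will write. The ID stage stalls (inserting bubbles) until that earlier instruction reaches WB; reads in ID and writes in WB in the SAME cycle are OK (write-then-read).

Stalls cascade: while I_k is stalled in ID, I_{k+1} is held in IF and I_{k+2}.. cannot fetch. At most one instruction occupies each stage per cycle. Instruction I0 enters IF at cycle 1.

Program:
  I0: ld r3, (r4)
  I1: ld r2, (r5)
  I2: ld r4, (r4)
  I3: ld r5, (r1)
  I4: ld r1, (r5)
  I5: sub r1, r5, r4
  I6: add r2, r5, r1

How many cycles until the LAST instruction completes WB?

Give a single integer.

I0 ld r3 <- r4: IF@1 ID@2 stall=0 (-) EX@3 MEM@4 WB@5
I1 ld r2 <- r5: IF@2 ID@3 stall=0 (-) EX@4 MEM@5 WB@6
I2 ld r4 <- r4: IF@3 ID@4 stall=0 (-) EX@5 MEM@6 WB@7
I3 ld r5 <- r1: IF@4 ID@5 stall=0 (-) EX@6 MEM@7 WB@8
I4 ld r1 <- r5: IF@5 ID@6 stall=2 (RAW on I3.r5 (WB@8)) EX@9 MEM@10 WB@11
I5 sub r1 <- r5,r4: IF@6 ID@9 stall=0 (-) EX@10 MEM@11 WB@12
I6 add r2 <- r5,r1: IF@9 ID@10 stall=2 (RAW on I5.r1 (WB@12)) EX@13 MEM@14 WB@15

Answer: 15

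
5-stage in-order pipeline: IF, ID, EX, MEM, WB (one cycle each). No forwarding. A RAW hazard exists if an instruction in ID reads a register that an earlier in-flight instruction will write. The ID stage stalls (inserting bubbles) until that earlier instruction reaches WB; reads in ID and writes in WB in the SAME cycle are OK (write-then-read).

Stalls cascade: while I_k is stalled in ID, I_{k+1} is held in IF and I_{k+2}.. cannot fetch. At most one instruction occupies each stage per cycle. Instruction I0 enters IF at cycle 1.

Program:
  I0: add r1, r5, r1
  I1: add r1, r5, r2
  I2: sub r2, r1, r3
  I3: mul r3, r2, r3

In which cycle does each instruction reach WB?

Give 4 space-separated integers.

Answer: 5 6 9 12

Derivation:
I0 add r1 <- r5,r1: IF@1 ID@2 stall=0 (-) EX@3 MEM@4 WB@5
I1 add r1 <- r5,r2: IF@2 ID@3 stall=0 (-) EX@4 MEM@5 WB@6
I2 sub r2 <- r1,r3: IF@3 ID@4 stall=2 (RAW on I1.r1 (WB@6)) EX@7 MEM@8 WB@9
I3 mul r3 <- r2,r3: IF@4 ID@7 stall=2 (RAW on I2.r2 (WB@9)) EX@10 MEM@11 WB@12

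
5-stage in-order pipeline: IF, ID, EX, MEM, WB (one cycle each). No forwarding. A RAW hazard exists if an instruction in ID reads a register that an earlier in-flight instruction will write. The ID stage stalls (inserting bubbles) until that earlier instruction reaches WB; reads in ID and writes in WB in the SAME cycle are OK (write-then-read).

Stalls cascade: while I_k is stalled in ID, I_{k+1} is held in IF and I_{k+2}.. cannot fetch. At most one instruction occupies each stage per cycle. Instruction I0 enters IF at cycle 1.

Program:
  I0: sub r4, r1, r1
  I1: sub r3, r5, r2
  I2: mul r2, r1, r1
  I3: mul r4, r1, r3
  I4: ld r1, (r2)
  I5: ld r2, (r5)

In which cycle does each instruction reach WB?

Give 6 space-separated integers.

Answer: 5 6 7 9 10 11

Derivation:
I0 sub r4 <- r1,r1: IF@1 ID@2 stall=0 (-) EX@3 MEM@4 WB@5
I1 sub r3 <- r5,r2: IF@2 ID@3 stall=0 (-) EX@4 MEM@5 WB@6
I2 mul r2 <- r1,r1: IF@3 ID@4 stall=0 (-) EX@5 MEM@6 WB@7
I3 mul r4 <- r1,r3: IF@4 ID@5 stall=1 (RAW on I1.r3 (WB@6)) EX@7 MEM@8 WB@9
I4 ld r1 <- r2: IF@5 ID@7 stall=0 (-) EX@8 MEM@9 WB@10
I5 ld r2 <- r5: IF@7 ID@8 stall=0 (-) EX@9 MEM@10 WB@11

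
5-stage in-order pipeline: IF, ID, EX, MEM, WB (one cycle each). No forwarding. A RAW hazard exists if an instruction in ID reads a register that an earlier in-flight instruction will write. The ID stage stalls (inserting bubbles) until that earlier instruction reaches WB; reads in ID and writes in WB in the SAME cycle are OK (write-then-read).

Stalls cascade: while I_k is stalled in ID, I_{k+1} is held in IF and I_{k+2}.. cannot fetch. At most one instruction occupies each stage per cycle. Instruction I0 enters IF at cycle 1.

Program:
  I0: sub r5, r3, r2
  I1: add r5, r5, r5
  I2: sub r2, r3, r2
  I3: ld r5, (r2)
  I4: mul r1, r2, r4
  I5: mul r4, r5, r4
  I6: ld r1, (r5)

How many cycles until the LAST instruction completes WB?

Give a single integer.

I0 sub r5 <- r3,r2: IF@1 ID@2 stall=0 (-) EX@3 MEM@4 WB@5
I1 add r5 <- r5,r5: IF@2 ID@3 stall=2 (RAW on I0.r5 (WB@5)) EX@6 MEM@7 WB@8
I2 sub r2 <- r3,r2: IF@3 ID@6 stall=0 (-) EX@7 MEM@8 WB@9
I3 ld r5 <- r2: IF@6 ID@7 stall=2 (RAW on I2.r2 (WB@9)) EX@10 MEM@11 WB@12
I4 mul r1 <- r2,r4: IF@7 ID@10 stall=0 (-) EX@11 MEM@12 WB@13
I5 mul r4 <- r5,r4: IF@10 ID@11 stall=1 (RAW on I3.r5 (WB@12)) EX@13 MEM@14 WB@15
I6 ld r1 <- r5: IF@11 ID@13 stall=0 (-) EX@14 MEM@15 WB@16

Answer: 16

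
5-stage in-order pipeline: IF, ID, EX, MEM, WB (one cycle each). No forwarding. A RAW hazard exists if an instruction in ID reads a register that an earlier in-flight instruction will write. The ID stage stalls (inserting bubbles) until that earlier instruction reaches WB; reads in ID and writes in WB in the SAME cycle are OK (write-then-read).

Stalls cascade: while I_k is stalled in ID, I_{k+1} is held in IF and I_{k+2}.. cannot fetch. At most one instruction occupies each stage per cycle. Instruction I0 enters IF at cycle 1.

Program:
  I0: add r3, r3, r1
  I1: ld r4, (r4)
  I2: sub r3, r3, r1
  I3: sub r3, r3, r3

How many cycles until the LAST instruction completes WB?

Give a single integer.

Answer: 11

Derivation:
I0 add r3 <- r3,r1: IF@1 ID@2 stall=0 (-) EX@3 MEM@4 WB@5
I1 ld r4 <- r4: IF@2 ID@3 stall=0 (-) EX@4 MEM@5 WB@6
I2 sub r3 <- r3,r1: IF@3 ID@4 stall=1 (RAW on I0.r3 (WB@5)) EX@6 MEM@7 WB@8
I3 sub r3 <- r3,r3: IF@4 ID@6 stall=2 (RAW on I2.r3 (WB@8)) EX@9 MEM@10 WB@11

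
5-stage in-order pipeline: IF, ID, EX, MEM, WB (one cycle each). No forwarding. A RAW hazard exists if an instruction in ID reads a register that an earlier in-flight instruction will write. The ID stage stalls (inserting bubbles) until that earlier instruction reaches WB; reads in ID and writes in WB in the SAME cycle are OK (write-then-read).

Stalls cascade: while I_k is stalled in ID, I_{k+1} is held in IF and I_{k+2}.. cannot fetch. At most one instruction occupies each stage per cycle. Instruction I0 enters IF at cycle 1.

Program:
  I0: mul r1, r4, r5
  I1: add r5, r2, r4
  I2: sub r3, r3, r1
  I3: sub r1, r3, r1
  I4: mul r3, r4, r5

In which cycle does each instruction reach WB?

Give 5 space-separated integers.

Answer: 5 6 8 11 12

Derivation:
I0 mul r1 <- r4,r5: IF@1 ID@2 stall=0 (-) EX@3 MEM@4 WB@5
I1 add r5 <- r2,r4: IF@2 ID@3 stall=0 (-) EX@4 MEM@5 WB@6
I2 sub r3 <- r3,r1: IF@3 ID@4 stall=1 (RAW on I0.r1 (WB@5)) EX@6 MEM@7 WB@8
I3 sub r1 <- r3,r1: IF@4 ID@6 stall=2 (RAW on I2.r3 (WB@8)) EX@9 MEM@10 WB@11
I4 mul r3 <- r4,r5: IF@6 ID@9 stall=0 (-) EX@10 MEM@11 WB@12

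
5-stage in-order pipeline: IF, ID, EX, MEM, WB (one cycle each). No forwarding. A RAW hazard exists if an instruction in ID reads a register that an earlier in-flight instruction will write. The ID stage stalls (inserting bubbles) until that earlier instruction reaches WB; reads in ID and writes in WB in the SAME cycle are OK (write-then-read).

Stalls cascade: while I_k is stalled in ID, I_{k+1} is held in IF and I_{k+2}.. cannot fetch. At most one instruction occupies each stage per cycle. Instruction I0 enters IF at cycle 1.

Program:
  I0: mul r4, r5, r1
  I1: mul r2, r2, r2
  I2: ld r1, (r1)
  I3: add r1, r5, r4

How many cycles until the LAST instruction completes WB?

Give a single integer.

I0 mul r4 <- r5,r1: IF@1 ID@2 stall=0 (-) EX@3 MEM@4 WB@5
I1 mul r2 <- r2,r2: IF@2 ID@3 stall=0 (-) EX@4 MEM@5 WB@6
I2 ld r1 <- r1: IF@3 ID@4 stall=0 (-) EX@5 MEM@6 WB@7
I3 add r1 <- r5,r4: IF@4 ID@5 stall=0 (-) EX@6 MEM@7 WB@8

Answer: 8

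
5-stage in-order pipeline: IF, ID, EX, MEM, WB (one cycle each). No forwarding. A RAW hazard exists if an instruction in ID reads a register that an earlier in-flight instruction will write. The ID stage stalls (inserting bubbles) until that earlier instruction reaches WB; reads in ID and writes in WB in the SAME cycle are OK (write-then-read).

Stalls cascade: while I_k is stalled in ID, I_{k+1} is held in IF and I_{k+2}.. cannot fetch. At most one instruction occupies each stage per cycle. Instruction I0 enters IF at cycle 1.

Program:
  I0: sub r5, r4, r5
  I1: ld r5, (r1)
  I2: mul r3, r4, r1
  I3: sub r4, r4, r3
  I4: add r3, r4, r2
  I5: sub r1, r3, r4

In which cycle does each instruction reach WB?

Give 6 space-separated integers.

I0 sub r5 <- r4,r5: IF@1 ID@2 stall=0 (-) EX@3 MEM@4 WB@5
I1 ld r5 <- r1: IF@2 ID@3 stall=0 (-) EX@4 MEM@5 WB@6
I2 mul r3 <- r4,r1: IF@3 ID@4 stall=0 (-) EX@5 MEM@6 WB@7
I3 sub r4 <- r4,r3: IF@4 ID@5 stall=2 (RAW on I2.r3 (WB@7)) EX@8 MEM@9 WB@10
I4 add r3 <- r4,r2: IF@5 ID@8 stall=2 (RAW on I3.r4 (WB@10)) EX@11 MEM@12 WB@13
I5 sub r1 <- r3,r4: IF@8 ID@11 stall=2 (RAW on I4.r3 (WB@13)) EX@14 MEM@15 WB@16

Answer: 5 6 7 10 13 16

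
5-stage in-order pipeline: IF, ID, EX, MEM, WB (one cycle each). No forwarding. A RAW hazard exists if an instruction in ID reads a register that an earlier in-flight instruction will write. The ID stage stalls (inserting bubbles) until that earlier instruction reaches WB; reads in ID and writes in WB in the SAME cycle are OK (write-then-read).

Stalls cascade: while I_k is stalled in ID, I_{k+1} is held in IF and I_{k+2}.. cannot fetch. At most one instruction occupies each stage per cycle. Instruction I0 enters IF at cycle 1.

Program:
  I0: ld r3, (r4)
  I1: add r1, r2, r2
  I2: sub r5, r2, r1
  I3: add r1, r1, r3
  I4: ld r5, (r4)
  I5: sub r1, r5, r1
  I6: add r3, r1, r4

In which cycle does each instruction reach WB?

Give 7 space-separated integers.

I0 ld r3 <- r4: IF@1 ID@2 stall=0 (-) EX@3 MEM@4 WB@5
I1 add r1 <- r2,r2: IF@2 ID@3 stall=0 (-) EX@4 MEM@5 WB@6
I2 sub r5 <- r2,r1: IF@3 ID@4 stall=2 (RAW on I1.r1 (WB@6)) EX@7 MEM@8 WB@9
I3 add r1 <- r1,r3: IF@4 ID@7 stall=0 (-) EX@8 MEM@9 WB@10
I4 ld r5 <- r4: IF@7 ID@8 stall=0 (-) EX@9 MEM@10 WB@11
I5 sub r1 <- r5,r1: IF@8 ID@9 stall=2 (RAW on I4.r5 (WB@11)) EX@12 MEM@13 WB@14
I6 add r3 <- r1,r4: IF@9 ID@12 stall=2 (RAW on I5.r1 (WB@14)) EX@15 MEM@16 WB@17

Answer: 5 6 9 10 11 14 17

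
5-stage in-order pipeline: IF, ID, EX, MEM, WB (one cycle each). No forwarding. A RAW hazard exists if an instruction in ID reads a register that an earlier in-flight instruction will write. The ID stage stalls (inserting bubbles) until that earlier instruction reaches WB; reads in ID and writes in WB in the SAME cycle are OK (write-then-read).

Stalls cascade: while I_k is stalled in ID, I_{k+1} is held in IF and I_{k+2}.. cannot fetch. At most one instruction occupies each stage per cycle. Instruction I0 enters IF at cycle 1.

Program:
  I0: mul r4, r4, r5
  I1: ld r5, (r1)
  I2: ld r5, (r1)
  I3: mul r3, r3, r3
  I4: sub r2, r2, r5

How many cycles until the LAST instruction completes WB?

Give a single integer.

I0 mul r4 <- r4,r5: IF@1 ID@2 stall=0 (-) EX@3 MEM@4 WB@5
I1 ld r5 <- r1: IF@2 ID@3 stall=0 (-) EX@4 MEM@5 WB@6
I2 ld r5 <- r1: IF@3 ID@4 stall=0 (-) EX@5 MEM@6 WB@7
I3 mul r3 <- r3,r3: IF@4 ID@5 stall=0 (-) EX@6 MEM@7 WB@8
I4 sub r2 <- r2,r5: IF@5 ID@6 stall=1 (RAW on I2.r5 (WB@7)) EX@8 MEM@9 WB@10

Answer: 10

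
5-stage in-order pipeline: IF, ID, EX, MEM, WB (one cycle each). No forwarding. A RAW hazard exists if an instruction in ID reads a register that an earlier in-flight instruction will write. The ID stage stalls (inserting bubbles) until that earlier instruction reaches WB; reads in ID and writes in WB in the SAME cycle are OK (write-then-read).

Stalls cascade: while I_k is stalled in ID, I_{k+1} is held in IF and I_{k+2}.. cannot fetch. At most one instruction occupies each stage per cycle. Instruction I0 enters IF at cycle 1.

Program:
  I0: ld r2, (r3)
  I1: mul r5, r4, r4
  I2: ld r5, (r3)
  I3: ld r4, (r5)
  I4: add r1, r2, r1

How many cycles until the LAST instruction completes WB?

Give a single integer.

Answer: 11

Derivation:
I0 ld r2 <- r3: IF@1 ID@2 stall=0 (-) EX@3 MEM@4 WB@5
I1 mul r5 <- r4,r4: IF@2 ID@3 stall=0 (-) EX@4 MEM@5 WB@6
I2 ld r5 <- r3: IF@3 ID@4 stall=0 (-) EX@5 MEM@6 WB@7
I3 ld r4 <- r5: IF@4 ID@5 stall=2 (RAW on I2.r5 (WB@7)) EX@8 MEM@9 WB@10
I4 add r1 <- r2,r1: IF@5 ID@8 stall=0 (-) EX@9 MEM@10 WB@11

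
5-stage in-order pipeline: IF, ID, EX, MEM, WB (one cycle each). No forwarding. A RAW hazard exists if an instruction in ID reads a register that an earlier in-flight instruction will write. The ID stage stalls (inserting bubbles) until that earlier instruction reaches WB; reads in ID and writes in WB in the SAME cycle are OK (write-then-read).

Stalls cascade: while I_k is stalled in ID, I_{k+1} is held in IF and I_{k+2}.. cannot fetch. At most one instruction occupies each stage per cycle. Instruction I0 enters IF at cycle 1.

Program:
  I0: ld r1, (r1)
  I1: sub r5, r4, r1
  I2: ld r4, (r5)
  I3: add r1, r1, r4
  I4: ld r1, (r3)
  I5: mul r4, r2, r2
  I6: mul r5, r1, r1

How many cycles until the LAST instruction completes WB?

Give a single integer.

Answer: 18

Derivation:
I0 ld r1 <- r1: IF@1 ID@2 stall=0 (-) EX@3 MEM@4 WB@5
I1 sub r5 <- r4,r1: IF@2 ID@3 stall=2 (RAW on I0.r1 (WB@5)) EX@6 MEM@7 WB@8
I2 ld r4 <- r5: IF@3 ID@6 stall=2 (RAW on I1.r5 (WB@8)) EX@9 MEM@10 WB@11
I3 add r1 <- r1,r4: IF@6 ID@9 stall=2 (RAW on I2.r4 (WB@11)) EX@12 MEM@13 WB@14
I4 ld r1 <- r3: IF@9 ID@12 stall=0 (-) EX@13 MEM@14 WB@15
I5 mul r4 <- r2,r2: IF@12 ID@13 stall=0 (-) EX@14 MEM@15 WB@16
I6 mul r5 <- r1,r1: IF@13 ID@14 stall=1 (RAW on I4.r1 (WB@15)) EX@16 MEM@17 WB@18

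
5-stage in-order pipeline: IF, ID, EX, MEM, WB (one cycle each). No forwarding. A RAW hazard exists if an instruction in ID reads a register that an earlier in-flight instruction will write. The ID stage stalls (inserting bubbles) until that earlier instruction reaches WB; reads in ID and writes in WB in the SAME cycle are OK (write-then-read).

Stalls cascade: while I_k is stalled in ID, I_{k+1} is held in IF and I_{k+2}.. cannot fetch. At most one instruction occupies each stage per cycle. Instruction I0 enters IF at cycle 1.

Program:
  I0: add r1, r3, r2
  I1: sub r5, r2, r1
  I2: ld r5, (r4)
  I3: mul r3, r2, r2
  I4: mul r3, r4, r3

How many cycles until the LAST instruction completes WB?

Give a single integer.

Answer: 13

Derivation:
I0 add r1 <- r3,r2: IF@1 ID@2 stall=0 (-) EX@3 MEM@4 WB@5
I1 sub r5 <- r2,r1: IF@2 ID@3 stall=2 (RAW on I0.r1 (WB@5)) EX@6 MEM@7 WB@8
I2 ld r5 <- r4: IF@3 ID@6 stall=0 (-) EX@7 MEM@8 WB@9
I3 mul r3 <- r2,r2: IF@6 ID@7 stall=0 (-) EX@8 MEM@9 WB@10
I4 mul r3 <- r4,r3: IF@7 ID@8 stall=2 (RAW on I3.r3 (WB@10)) EX@11 MEM@12 WB@13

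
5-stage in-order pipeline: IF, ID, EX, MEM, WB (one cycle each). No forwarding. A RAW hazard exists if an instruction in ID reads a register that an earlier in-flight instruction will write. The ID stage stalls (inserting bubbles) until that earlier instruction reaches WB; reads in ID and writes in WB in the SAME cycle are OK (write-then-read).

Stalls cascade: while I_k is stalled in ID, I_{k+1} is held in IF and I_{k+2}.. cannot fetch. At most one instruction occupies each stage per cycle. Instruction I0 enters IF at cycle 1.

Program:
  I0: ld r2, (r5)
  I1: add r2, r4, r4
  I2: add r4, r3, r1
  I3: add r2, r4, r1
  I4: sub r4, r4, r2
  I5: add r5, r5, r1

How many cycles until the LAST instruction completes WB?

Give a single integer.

I0 ld r2 <- r5: IF@1 ID@2 stall=0 (-) EX@3 MEM@4 WB@5
I1 add r2 <- r4,r4: IF@2 ID@3 stall=0 (-) EX@4 MEM@5 WB@6
I2 add r4 <- r3,r1: IF@3 ID@4 stall=0 (-) EX@5 MEM@6 WB@7
I3 add r2 <- r4,r1: IF@4 ID@5 stall=2 (RAW on I2.r4 (WB@7)) EX@8 MEM@9 WB@10
I4 sub r4 <- r4,r2: IF@5 ID@8 stall=2 (RAW on I3.r2 (WB@10)) EX@11 MEM@12 WB@13
I5 add r5 <- r5,r1: IF@8 ID@11 stall=0 (-) EX@12 MEM@13 WB@14

Answer: 14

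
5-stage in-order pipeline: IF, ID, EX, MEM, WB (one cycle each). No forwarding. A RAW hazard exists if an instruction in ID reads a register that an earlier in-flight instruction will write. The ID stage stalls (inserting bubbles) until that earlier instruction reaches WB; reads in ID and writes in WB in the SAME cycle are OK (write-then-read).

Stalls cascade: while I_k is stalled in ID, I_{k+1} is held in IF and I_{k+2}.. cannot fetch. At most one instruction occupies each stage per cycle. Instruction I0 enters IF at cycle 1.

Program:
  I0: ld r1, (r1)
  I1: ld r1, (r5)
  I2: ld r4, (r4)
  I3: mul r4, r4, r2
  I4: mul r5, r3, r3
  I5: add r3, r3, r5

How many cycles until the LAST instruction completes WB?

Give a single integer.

I0 ld r1 <- r1: IF@1 ID@2 stall=0 (-) EX@3 MEM@4 WB@5
I1 ld r1 <- r5: IF@2 ID@3 stall=0 (-) EX@4 MEM@5 WB@6
I2 ld r4 <- r4: IF@3 ID@4 stall=0 (-) EX@5 MEM@6 WB@7
I3 mul r4 <- r4,r2: IF@4 ID@5 stall=2 (RAW on I2.r4 (WB@7)) EX@8 MEM@9 WB@10
I4 mul r5 <- r3,r3: IF@5 ID@8 stall=0 (-) EX@9 MEM@10 WB@11
I5 add r3 <- r3,r5: IF@8 ID@9 stall=2 (RAW on I4.r5 (WB@11)) EX@12 MEM@13 WB@14

Answer: 14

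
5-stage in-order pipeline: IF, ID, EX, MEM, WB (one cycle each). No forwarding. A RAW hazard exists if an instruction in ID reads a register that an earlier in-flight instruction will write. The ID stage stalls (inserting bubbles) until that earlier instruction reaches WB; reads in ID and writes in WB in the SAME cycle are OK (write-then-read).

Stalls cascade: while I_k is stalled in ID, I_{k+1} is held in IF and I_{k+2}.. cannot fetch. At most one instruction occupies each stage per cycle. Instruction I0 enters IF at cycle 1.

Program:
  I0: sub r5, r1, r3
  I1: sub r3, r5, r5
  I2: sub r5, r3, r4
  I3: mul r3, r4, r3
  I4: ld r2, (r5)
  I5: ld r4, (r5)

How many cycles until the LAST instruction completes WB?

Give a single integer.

Answer: 15

Derivation:
I0 sub r5 <- r1,r3: IF@1 ID@2 stall=0 (-) EX@3 MEM@4 WB@5
I1 sub r3 <- r5,r5: IF@2 ID@3 stall=2 (RAW on I0.r5 (WB@5)) EX@6 MEM@7 WB@8
I2 sub r5 <- r3,r4: IF@3 ID@6 stall=2 (RAW on I1.r3 (WB@8)) EX@9 MEM@10 WB@11
I3 mul r3 <- r4,r3: IF@6 ID@9 stall=0 (-) EX@10 MEM@11 WB@12
I4 ld r2 <- r5: IF@9 ID@10 stall=1 (RAW on I2.r5 (WB@11)) EX@12 MEM@13 WB@14
I5 ld r4 <- r5: IF@10 ID@12 stall=0 (-) EX@13 MEM@14 WB@15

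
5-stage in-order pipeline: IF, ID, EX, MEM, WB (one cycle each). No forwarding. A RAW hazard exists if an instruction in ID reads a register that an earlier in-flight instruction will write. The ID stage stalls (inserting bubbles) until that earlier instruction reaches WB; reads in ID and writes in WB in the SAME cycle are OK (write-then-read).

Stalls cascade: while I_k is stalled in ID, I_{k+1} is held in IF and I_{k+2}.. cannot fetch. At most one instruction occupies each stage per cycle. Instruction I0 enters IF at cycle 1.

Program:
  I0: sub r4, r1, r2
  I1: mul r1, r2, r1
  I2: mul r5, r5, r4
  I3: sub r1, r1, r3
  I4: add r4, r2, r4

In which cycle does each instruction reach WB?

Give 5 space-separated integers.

Answer: 5 6 8 9 10

Derivation:
I0 sub r4 <- r1,r2: IF@1 ID@2 stall=0 (-) EX@3 MEM@4 WB@5
I1 mul r1 <- r2,r1: IF@2 ID@3 stall=0 (-) EX@4 MEM@5 WB@6
I2 mul r5 <- r5,r4: IF@3 ID@4 stall=1 (RAW on I0.r4 (WB@5)) EX@6 MEM@7 WB@8
I3 sub r1 <- r1,r3: IF@4 ID@6 stall=0 (-) EX@7 MEM@8 WB@9
I4 add r4 <- r2,r4: IF@6 ID@7 stall=0 (-) EX@8 MEM@9 WB@10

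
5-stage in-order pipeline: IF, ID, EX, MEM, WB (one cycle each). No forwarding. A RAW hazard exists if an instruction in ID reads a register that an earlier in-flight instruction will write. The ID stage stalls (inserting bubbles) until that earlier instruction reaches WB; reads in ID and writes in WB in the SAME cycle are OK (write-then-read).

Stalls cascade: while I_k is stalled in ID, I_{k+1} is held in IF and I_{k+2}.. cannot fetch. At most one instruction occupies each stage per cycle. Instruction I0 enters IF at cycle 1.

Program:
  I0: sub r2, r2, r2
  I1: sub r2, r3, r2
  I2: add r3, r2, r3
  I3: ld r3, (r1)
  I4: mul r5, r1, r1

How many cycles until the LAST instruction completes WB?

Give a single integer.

I0 sub r2 <- r2,r2: IF@1 ID@2 stall=0 (-) EX@3 MEM@4 WB@5
I1 sub r2 <- r3,r2: IF@2 ID@3 stall=2 (RAW on I0.r2 (WB@5)) EX@6 MEM@7 WB@8
I2 add r3 <- r2,r3: IF@3 ID@6 stall=2 (RAW on I1.r2 (WB@8)) EX@9 MEM@10 WB@11
I3 ld r3 <- r1: IF@6 ID@9 stall=0 (-) EX@10 MEM@11 WB@12
I4 mul r5 <- r1,r1: IF@9 ID@10 stall=0 (-) EX@11 MEM@12 WB@13

Answer: 13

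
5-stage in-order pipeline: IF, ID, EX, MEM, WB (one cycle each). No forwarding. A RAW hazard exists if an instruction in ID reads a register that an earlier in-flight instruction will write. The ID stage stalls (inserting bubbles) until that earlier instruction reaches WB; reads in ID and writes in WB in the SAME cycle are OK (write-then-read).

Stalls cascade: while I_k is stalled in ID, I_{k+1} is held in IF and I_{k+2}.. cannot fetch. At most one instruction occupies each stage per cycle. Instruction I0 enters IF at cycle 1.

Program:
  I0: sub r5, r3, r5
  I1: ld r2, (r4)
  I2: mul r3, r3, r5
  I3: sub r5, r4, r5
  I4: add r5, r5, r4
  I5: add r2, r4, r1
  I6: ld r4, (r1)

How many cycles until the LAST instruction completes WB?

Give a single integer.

Answer: 14

Derivation:
I0 sub r5 <- r3,r5: IF@1 ID@2 stall=0 (-) EX@3 MEM@4 WB@5
I1 ld r2 <- r4: IF@2 ID@3 stall=0 (-) EX@4 MEM@5 WB@6
I2 mul r3 <- r3,r5: IF@3 ID@4 stall=1 (RAW on I0.r5 (WB@5)) EX@6 MEM@7 WB@8
I3 sub r5 <- r4,r5: IF@4 ID@6 stall=0 (-) EX@7 MEM@8 WB@9
I4 add r5 <- r5,r4: IF@6 ID@7 stall=2 (RAW on I3.r5 (WB@9)) EX@10 MEM@11 WB@12
I5 add r2 <- r4,r1: IF@7 ID@10 stall=0 (-) EX@11 MEM@12 WB@13
I6 ld r4 <- r1: IF@10 ID@11 stall=0 (-) EX@12 MEM@13 WB@14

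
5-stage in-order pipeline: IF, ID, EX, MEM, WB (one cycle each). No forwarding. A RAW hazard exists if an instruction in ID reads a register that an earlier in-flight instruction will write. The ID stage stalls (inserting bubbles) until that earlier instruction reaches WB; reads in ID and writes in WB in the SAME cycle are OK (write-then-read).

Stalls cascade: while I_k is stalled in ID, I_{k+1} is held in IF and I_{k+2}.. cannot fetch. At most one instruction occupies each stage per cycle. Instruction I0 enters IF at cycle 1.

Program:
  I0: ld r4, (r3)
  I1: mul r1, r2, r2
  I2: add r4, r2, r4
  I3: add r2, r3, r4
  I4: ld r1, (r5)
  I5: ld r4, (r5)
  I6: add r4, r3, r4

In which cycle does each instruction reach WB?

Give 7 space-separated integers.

Answer: 5 6 8 11 12 13 16

Derivation:
I0 ld r4 <- r3: IF@1 ID@2 stall=0 (-) EX@3 MEM@4 WB@5
I1 mul r1 <- r2,r2: IF@2 ID@3 stall=0 (-) EX@4 MEM@5 WB@6
I2 add r4 <- r2,r4: IF@3 ID@4 stall=1 (RAW on I0.r4 (WB@5)) EX@6 MEM@7 WB@8
I3 add r2 <- r3,r4: IF@4 ID@6 stall=2 (RAW on I2.r4 (WB@8)) EX@9 MEM@10 WB@11
I4 ld r1 <- r5: IF@6 ID@9 stall=0 (-) EX@10 MEM@11 WB@12
I5 ld r4 <- r5: IF@9 ID@10 stall=0 (-) EX@11 MEM@12 WB@13
I6 add r4 <- r3,r4: IF@10 ID@11 stall=2 (RAW on I5.r4 (WB@13)) EX@14 MEM@15 WB@16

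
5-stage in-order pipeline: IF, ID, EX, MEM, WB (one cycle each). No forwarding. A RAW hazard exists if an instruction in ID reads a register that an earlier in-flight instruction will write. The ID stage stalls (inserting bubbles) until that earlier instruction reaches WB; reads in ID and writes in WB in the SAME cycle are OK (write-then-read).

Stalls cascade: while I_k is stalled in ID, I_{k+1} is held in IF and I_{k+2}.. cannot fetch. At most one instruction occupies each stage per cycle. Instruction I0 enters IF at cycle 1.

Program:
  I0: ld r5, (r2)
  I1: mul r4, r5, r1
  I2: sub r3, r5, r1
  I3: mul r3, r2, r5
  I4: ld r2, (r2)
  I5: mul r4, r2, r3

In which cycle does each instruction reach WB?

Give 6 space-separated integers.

Answer: 5 8 9 10 11 14

Derivation:
I0 ld r5 <- r2: IF@1 ID@2 stall=0 (-) EX@3 MEM@4 WB@5
I1 mul r4 <- r5,r1: IF@2 ID@3 stall=2 (RAW on I0.r5 (WB@5)) EX@6 MEM@7 WB@8
I2 sub r3 <- r5,r1: IF@3 ID@6 stall=0 (-) EX@7 MEM@8 WB@9
I3 mul r3 <- r2,r5: IF@6 ID@7 stall=0 (-) EX@8 MEM@9 WB@10
I4 ld r2 <- r2: IF@7 ID@8 stall=0 (-) EX@9 MEM@10 WB@11
I5 mul r4 <- r2,r3: IF@8 ID@9 stall=2 (RAW on I4.r2 (WB@11)) EX@12 MEM@13 WB@14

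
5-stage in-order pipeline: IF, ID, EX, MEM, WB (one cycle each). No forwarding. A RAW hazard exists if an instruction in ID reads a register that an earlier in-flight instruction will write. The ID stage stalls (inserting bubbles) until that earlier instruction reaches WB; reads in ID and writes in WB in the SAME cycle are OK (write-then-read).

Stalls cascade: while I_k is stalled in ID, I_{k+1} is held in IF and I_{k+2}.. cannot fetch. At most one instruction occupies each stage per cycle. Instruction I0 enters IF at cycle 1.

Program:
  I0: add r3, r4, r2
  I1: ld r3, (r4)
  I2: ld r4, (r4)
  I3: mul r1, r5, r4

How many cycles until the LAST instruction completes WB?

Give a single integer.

I0 add r3 <- r4,r2: IF@1 ID@2 stall=0 (-) EX@3 MEM@4 WB@5
I1 ld r3 <- r4: IF@2 ID@3 stall=0 (-) EX@4 MEM@5 WB@6
I2 ld r4 <- r4: IF@3 ID@4 stall=0 (-) EX@5 MEM@6 WB@7
I3 mul r1 <- r5,r4: IF@4 ID@5 stall=2 (RAW on I2.r4 (WB@7)) EX@8 MEM@9 WB@10

Answer: 10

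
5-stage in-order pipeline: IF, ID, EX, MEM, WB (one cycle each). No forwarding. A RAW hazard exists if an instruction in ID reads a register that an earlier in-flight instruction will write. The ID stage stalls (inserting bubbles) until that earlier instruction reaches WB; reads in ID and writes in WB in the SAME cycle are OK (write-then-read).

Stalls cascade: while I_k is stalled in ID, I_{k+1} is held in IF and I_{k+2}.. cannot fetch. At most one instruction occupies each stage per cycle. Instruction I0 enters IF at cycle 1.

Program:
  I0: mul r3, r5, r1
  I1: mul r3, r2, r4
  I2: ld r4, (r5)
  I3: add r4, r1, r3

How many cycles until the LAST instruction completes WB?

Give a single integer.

I0 mul r3 <- r5,r1: IF@1 ID@2 stall=0 (-) EX@3 MEM@4 WB@5
I1 mul r3 <- r2,r4: IF@2 ID@3 stall=0 (-) EX@4 MEM@5 WB@6
I2 ld r4 <- r5: IF@3 ID@4 stall=0 (-) EX@5 MEM@6 WB@7
I3 add r4 <- r1,r3: IF@4 ID@5 stall=1 (RAW on I1.r3 (WB@6)) EX@7 MEM@8 WB@9

Answer: 9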